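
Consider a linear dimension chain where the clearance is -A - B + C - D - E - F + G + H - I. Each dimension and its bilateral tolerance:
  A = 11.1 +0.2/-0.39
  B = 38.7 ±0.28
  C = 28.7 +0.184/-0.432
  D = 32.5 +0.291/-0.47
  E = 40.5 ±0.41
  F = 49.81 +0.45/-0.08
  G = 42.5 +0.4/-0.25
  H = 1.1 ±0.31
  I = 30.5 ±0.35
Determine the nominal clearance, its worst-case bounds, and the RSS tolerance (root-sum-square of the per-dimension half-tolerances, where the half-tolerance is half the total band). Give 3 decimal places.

nominal=-130.810 wc=[-133.783,-127.936] rss=0.984

Stack each dimension's contribution:
  -A: nom -11.100 → Σnom=-11.100; wc +0.390/-0.200 → slack +0.390/-0.200; half-tol=0.295, Σhalf²=0.087025
  -B: nom -38.700 → Σnom=-49.800; wc +0.280/-0.280 → slack +0.670/-0.480; half-tol=0.280, Σhalf²=0.165425
  +C: nom +28.700 → Σnom=-21.100; wc +0.184/-0.432 → slack +0.854/-0.912; half-tol=0.308, Σhalf²=0.260289
  -D: nom -32.500 → Σnom=-53.600; wc +0.470/-0.291 → slack +1.324/-1.203; half-tol=0.380, Σhalf²=0.405069
  -E: nom -40.500 → Σnom=-94.100; wc +0.410/-0.410 → slack +1.734/-1.613; half-tol=0.410, Σhalf²=0.573169
  -F: nom -49.810 → Σnom=-143.910; wc +0.080/-0.450 → slack +1.814/-2.063; half-tol=0.265, Σhalf²=0.643394
  +G: nom +42.500 → Σnom=-101.410; wc +0.400/-0.250 → slack +2.214/-2.313; half-tol=0.325, Σhalf²=0.749019
  +H: nom +1.100 → Σnom=-100.310; wc +0.310/-0.310 → slack +2.524/-2.623; half-tol=0.310, Σhalf²=0.845119
  -I: nom -30.500 → Σnom=-130.810; wc +0.350/-0.350 → slack +2.874/-2.973; half-tol=0.350, Σhalf²=0.967619
Nominal = -130.810. Worst-case = [-130.810 - 2.973, -130.810 + 2.874] = [-133.783, -127.936]. RSS = √0.967619 = 0.984.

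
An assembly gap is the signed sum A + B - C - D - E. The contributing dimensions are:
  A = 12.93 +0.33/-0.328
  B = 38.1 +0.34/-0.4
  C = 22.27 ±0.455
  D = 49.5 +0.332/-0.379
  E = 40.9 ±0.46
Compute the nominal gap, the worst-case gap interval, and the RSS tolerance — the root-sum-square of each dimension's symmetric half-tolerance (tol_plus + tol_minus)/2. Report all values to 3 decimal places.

Stack each dimension's contribution:
  +A: nom +12.930 → Σnom=12.930; wc +0.330/-0.328 → slack +0.330/-0.328; half-tol=0.329, Σhalf²=0.108241
  +B: nom +38.100 → Σnom=51.030; wc +0.340/-0.400 → slack +0.670/-0.728; half-tol=0.370, Σhalf²=0.245141
  -C: nom -22.270 → Σnom=28.760; wc +0.455/-0.455 → slack +1.125/-1.183; half-tol=0.455, Σhalf²=0.452166
  -D: nom -49.500 → Σnom=-20.740; wc +0.379/-0.332 → slack +1.504/-1.515; half-tol=0.356, Σhalf²=0.578546
  -E: nom -40.900 → Σnom=-61.640; wc +0.460/-0.460 → slack +1.964/-1.975; half-tol=0.460, Σhalf²=0.790146
Nominal = -61.640. Worst-case = [-61.640 - 1.975, -61.640 + 1.964] = [-63.615, -59.676]. RSS = √0.790146 = 0.889.

nominal=-61.640 wc=[-63.615,-59.676] rss=0.889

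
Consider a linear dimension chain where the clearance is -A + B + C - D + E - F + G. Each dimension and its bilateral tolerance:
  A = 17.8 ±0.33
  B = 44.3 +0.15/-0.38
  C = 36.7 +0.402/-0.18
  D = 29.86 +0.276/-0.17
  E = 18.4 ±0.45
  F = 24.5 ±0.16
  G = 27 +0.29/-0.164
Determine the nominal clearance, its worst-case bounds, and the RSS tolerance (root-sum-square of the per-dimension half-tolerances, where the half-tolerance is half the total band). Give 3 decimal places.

Stack each dimension's contribution:
  -A: nom -17.800 → Σnom=-17.800; wc +0.330/-0.330 → slack +0.330/-0.330; half-tol=0.330, Σhalf²=0.108900
  +B: nom +44.300 → Σnom=26.500; wc +0.150/-0.380 → slack +0.480/-0.710; half-tol=0.265, Σhalf²=0.179125
  +C: nom +36.700 → Σnom=63.200; wc +0.402/-0.180 → slack +0.882/-0.890; half-tol=0.291, Σhalf²=0.263806
  -D: nom -29.860 → Σnom=33.340; wc +0.170/-0.276 → slack +1.052/-1.166; half-tol=0.223, Σhalf²=0.313535
  +E: nom +18.400 → Σnom=51.740; wc +0.450/-0.450 → slack +1.502/-1.616; half-tol=0.450, Σhalf²=0.516035
  -F: nom -24.500 → Σnom=27.240; wc +0.160/-0.160 → slack +1.662/-1.776; half-tol=0.160, Σhalf²=0.541635
  +G: nom +27.000 → Σnom=54.240; wc +0.290/-0.164 → slack +1.952/-1.940; half-tol=0.227, Σhalf²=0.593164
Nominal = 54.240. Worst-case = [54.240 - 1.940, 54.240 + 1.952] = [52.300, 56.192]. RSS = √0.593164 = 0.770.

nominal=54.240 wc=[52.300,56.192] rss=0.770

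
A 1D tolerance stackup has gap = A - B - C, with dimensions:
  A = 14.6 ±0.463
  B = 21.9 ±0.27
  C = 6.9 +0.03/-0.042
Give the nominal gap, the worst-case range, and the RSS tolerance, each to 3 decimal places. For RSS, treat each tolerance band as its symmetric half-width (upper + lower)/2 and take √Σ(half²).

nominal=-14.200 wc=[-14.963,-13.425] rss=0.537

Stack each dimension's contribution:
  +A: nom +14.600 → Σnom=14.600; wc +0.463/-0.463 → slack +0.463/-0.463; half-tol=0.463, Σhalf²=0.214369
  -B: nom -21.900 → Σnom=-7.300; wc +0.270/-0.270 → slack +0.733/-0.733; half-tol=0.270, Σhalf²=0.287269
  -C: nom -6.900 → Σnom=-14.200; wc +0.042/-0.030 → slack +0.775/-0.763; half-tol=0.036, Σhalf²=0.288565
Nominal = -14.200. Worst-case = [-14.200 - 0.763, -14.200 + 0.775] = [-14.963, -13.425]. RSS = √0.288565 = 0.537.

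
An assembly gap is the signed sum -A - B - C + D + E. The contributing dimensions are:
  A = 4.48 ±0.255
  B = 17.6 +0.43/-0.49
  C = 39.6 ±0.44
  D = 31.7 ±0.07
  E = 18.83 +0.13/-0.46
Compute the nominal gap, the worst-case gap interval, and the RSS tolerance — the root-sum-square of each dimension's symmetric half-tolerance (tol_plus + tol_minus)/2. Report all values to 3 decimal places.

Stack each dimension's contribution:
  -A: nom -4.480 → Σnom=-4.480; wc +0.255/-0.255 → slack +0.255/-0.255; half-tol=0.255, Σhalf²=0.065025
  -B: nom -17.600 → Σnom=-22.080; wc +0.490/-0.430 → slack +0.745/-0.685; half-tol=0.460, Σhalf²=0.276625
  -C: nom -39.600 → Σnom=-61.680; wc +0.440/-0.440 → slack +1.185/-1.125; half-tol=0.440, Σhalf²=0.470225
  +D: nom +31.700 → Σnom=-29.980; wc +0.070/-0.070 → slack +1.255/-1.195; half-tol=0.070, Σhalf²=0.475125
  +E: nom +18.830 → Σnom=-11.150; wc +0.130/-0.460 → slack +1.385/-1.655; half-tol=0.295, Σhalf²=0.562150
Nominal = -11.150. Worst-case = [-11.150 - 1.655, -11.150 + 1.385] = [-12.805, -9.765]. RSS = √0.562150 = 0.750.

nominal=-11.150 wc=[-12.805,-9.765] rss=0.750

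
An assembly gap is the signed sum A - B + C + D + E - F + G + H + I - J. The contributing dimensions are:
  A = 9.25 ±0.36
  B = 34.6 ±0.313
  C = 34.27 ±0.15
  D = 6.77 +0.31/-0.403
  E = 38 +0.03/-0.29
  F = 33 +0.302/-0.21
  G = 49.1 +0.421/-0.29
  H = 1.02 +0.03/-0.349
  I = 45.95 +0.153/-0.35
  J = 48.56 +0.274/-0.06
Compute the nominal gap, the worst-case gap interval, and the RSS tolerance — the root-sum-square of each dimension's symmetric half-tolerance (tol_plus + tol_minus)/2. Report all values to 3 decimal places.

Stack each dimension's contribution:
  +A: nom +9.250 → Σnom=9.250; wc +0.360/-0.360 → slack +0.360/-0.360; half-tol=0.360, Σhalf²=0.129600
  -B: nom -34.600 → Σnom=-25.350; wc +0.313/-0.313 → slack +0.673/-0.673; half-tol=0.313, Σhalf²=0.227569
  +C: nom +34.270 → Σnom=8.920; wc +0.150/-0.150 → slack +0.823/-0.823; half-tol=0.150, Σhalf²=0.250069
  +D: nom +6.770 → Σnom=15.690; wc +0.310/-0.403 → slack +1.133/-1.226; half-tol=0.357, Σhalf²=0.377161
  +E: nom +38.000 → Σnom=53.690; wc +0.030/-0.290 → slack +1.163/-1.516; half-tol=0.160, Σhalf²=0.402761
  -F: nom -33.000 → Σnom=20.690; wc +0.210/-0.302 → slack +1.373/-1.818; half-tol=0.256, Σhalf²=0.468297
  +G: nom +49.100 → Σnom=69.790; wc +0.421/-0.290 → slack +1.794/-2.108; half-tol=0.355, Σhalf²=0.594677
  +H: nom +1.020 → Σnom=70.810; wc +0.030/-0.349 → slack +1.824/-2.457; half-tol=0.190, Σhalf²=0.630588
  +I: nom +45.950 → Σnom=116.760; wc +0.153/-0.350 → slack +1.977/-2.807; half-tol=0.252, Σhalf²=0.693840
  -J: nom -48.560 → Σnom=68.200; wc +0.060/-0.274 → slack +2.037/-3.081; half-tol=0.167, Σhalf²=0.721729
Nominal = 68.200. Worst-case = [68.200 - 3.081, 68.200 + 2.037] = [65.119, 70.237]. RSS = √0.721729 = 0.850.

nominal=68.200 wc=[65.119,70.237] rss=0.850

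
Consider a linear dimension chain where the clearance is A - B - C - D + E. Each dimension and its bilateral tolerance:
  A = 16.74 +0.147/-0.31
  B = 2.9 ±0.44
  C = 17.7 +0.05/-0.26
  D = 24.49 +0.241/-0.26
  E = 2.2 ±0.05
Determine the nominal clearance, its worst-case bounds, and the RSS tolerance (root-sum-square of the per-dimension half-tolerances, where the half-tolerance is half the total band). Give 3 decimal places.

Stack each dimension's contribution:
  +A: nom +16.740 → Σnom=16.740; wc +0.147/-0.310 → slack +0.147/-0.310; half-tol=0.228, Σhalf²=0.052212
  -B: nom -2.900 → Σnom=13.840; wc +0.440/-0.440 → slack +0.587/-0.750; half-tol=0.440, Σhalf²=0.245812
  -C: nom -17.700 → Σnom=-3.860; wc +0.260/-0.050 → slack +0.847/-0.800; half-tol=0.155, Σhalf²=0.269837
  -D: nom -24.490 → Σnom=-28.350; wc +0.260/-0.241 → slack +1.107/-1.041; half-tol=0.251, Σhalf²=0.332587
  +E: nom +2.200 → Σnom=-26.150; wc +0.050/-0.050 → slack +1.157/-1.091; half-tol=0.050, Σhalf²=0.335087
Nominal = -26.150. Worst-case = [-26.150 - 1.091, -26.150 + 1.157] = [-27.241, -24.993]. RSS = √0.335087 = 0.579.

nominal=-26.150 wc=[-27.241,-24.993] rss=0.579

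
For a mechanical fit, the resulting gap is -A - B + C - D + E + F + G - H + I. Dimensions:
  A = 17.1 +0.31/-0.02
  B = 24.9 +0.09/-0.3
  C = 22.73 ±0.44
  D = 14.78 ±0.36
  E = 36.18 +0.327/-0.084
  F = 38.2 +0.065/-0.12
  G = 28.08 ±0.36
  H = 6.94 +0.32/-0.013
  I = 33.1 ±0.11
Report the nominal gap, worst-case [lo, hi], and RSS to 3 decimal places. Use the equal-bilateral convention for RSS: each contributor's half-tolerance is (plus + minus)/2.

Stack each dimension's contribution:
  -A: nom -17.100 → Σnom=-17.100; wc +0.020/-0.310 → slack +0.020/-0.310; half-tol=0.165, Σhalf²=0.027225
  -B: nom -24.900 → Σnom=-42.000; wc +0.300/-0.090 → slack +0.320/-0.400; half-tol=0.195, Σhalf²=0.065250
  +C: nom +22.730 → Σnom=-19.270; wc +0.440/-0.440 → slack +0.760/-0.840; half-tol=0.440, Σhalf²=0.258850
  -D: nom -14.780 → Σnom=-34.050; wc +0.360/-0.360 → slack +1.120/-1.200; half-tol=0.360, Σhalf²=0.388450
  +E: nom +36.180 → Σnom=2.130; wc +0.327/-0.084 → slack +1.447/-1.284; half-tol=0.206, Σhalf²=0.430680
  +F: nom +38.200 → Σnom=40.330; wc +0.065/-0.120 → slack +1.512/-1.404; half-tol=0.092, Σhalf²=0.439237
  +G: nom +28.080 → Σnom=68.410; wc +0.360/-0.360 → slack +1.872/-1.764; half-tol=0.360, Σhalf²=0.568836
  -H: nom -6.940 → Σnom=61.470; wc +0.013/-0.320 → slack +1.885/-2.084; half-tol=0.167, Σhalf²=0.596559
  +I: nom +33.100 → Σnom=94.570; wc +0.110/-0.110 → slack +1.995/-2.194; half-tol=0.110, Σhalf²=0.608659
Nominal = 94.570. Worst-case = [94.570 - 2.194, 94.570 + 1.995] = [92.376, 96.565]. RSS = √0.608659 = 0.780.

nominal=94.570 wc=[92.376,96.565] rss=0.780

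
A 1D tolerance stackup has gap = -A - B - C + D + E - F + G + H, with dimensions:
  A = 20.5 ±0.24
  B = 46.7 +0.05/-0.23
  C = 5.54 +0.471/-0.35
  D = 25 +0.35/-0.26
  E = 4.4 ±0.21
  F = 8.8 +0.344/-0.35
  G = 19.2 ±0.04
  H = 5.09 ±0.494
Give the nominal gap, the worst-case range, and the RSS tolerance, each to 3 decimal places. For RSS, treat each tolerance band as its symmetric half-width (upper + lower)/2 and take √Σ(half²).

nominal=-27.850 wc=[-29.959,-25.586] rss=0.865

Stack each dimension's contribution:
  -A: nom -20.500 → Σnom=-20.500; wc +0.240/-0.240 → slack +0.240/-0.240; half-tol=0.240, Σhalf²=0.057600
  -B: nom -46.700 → Σnom=-67.200; wc +0.230/-0.050 → slack +0.470/-0.290; half-tol=0.140, Σhalf²=0.077200
  -C: nom -5.540 → Σnom=-72.740; wc +0.350/-0.471 → slack +0.820/-0.761; half-tol=0.410, Σhalf²=0.245710
  +D: nom +25.000 → Σnom=-47.740; wc +0.350/-0.260 → slack +1.170/-1.021; half-tol=0.305, Σhalf²=0.338735
  +E: nom +4.400 → Σnom=-43.340; wc +0.210/-0.210 → slack +1.380/-1.231; half-tol=0.210, Σhalf²=0.382835
  -F: nom -8.800 → Σnom=-52.140; wc +0.350/-0.344 → slack +1.730/-1.575; half-tol=0.347, Σhalf²=0.503244
  +G: nom +19.200 → Σnom=-32.940; wc +0.040/-0.040 → slack +1.770/-1.615; half-tol=0.040, Σhalf²=0.504844
  +H: nom +5.090 → Σnom=-27.850; wc +0.494/-0.494 → slack +2.264/-2.109; half-tol=0.494, Σhalf²=0.748880
Nominal = -27.850. Worst-case = [-27.850 - 2.109, -27.850 + 2.264] = [-29.959, -25.586]. RSS = √0.748880 = 0.865.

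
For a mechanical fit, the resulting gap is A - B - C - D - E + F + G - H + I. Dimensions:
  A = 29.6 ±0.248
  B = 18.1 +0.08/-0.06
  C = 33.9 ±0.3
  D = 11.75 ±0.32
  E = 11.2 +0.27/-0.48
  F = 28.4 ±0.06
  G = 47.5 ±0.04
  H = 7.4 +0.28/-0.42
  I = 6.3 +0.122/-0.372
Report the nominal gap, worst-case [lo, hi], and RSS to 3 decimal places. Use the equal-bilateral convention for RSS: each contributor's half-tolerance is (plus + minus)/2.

nominal=29.450 wc=[27.480,31.500] rss=0.767

Stack each dimension's contribution:
  +A: nom +29.600 → Σnom=29.600; wc +0.248/-0.248 → slack +0.248/-0.248; half-tol=0.248, Σhalf²=0.061504
  -B: nom -18.100 → Σnom=11.500; wc +0.060/-0.080 → slack +0.308/-0.328; half-tol=0.070, Σhalf²=0.066404
  -C: nom -33.900 → Σnom=-22.400; wc +0.300/-0.300 → slack +0.608/-0.628; half-tol=0.300, Σhalf²=0.156404
  -D: nom -11.750 → Σnom=-34.150; wc +0.320/-0.320 → slack +0.928/-0.948; half-tol=0.320, Σhalf²=0.258804
  -E: nom -11.200 → Σnom=-45.350; wc +0.480/-0.270 → slack +1.408/-1.218; half-tol=0.375, Σhalf²=0.399429
  +F: nom +28.400 → Σnom=-16.950; wc +0.060/-0.060 → slack +1.468/-1.278; half-tol=0.060, Σhalf²=0.403029
  +G: nom +47.500 → Σnom=30.550; wc +0.040/-0.040 → slack +1.508/-1.318; half-tol=0.040, Σhalf²=0.404629
  -H: nom -7.400 → Σnom=23.150; wc +0.420/-0.280 → slack +1.928/-1.598; half-tol=0.350, Σhalf²=0.527129
  +I: nom +6.300 → Σnom=29.450; wc +0.122/-0.372 → slack +2.050/-1.970; half-tol=0.247, Σhalf²=0.588138
Nominal = 29.450. Worst-case = [29.450 - 1.970, 29.450 + 2.050] = [27.480, 31.500]. RSS = √0.588138 = 0.767.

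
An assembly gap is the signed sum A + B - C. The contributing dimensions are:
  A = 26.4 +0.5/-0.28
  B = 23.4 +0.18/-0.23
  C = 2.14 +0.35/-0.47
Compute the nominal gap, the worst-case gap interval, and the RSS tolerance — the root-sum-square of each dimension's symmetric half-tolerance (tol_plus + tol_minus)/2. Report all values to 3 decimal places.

nominal=47.660 wc=[46.800,48.810] rss=0.602

Stack each dimension's contribution:
  +A: nom +26.400 → Σnom=26.400; wc +0.500/-0.280 → slack +0.500/-0.280; half-tol=0.390, Σhalf²=0.152100
  +B: nom +23.400 → Σnom=49.800; wc +0.180/-0.230 → slack +0.680/-0.510; half-tol=0.205, Σhalf²=0.194125
  -C: nom -2.140 → Σnom=47.660; wc +0.470/-0.350 → slack +1.150/-0.860; half-tol=0.410, Σhalf²=0.362225
Nominal = 47.660. Worst-case = [47.660 - 0.860, 47.660 + 1.150] = [46.800, 48.810]. RSS = √0.362225 = 0.602.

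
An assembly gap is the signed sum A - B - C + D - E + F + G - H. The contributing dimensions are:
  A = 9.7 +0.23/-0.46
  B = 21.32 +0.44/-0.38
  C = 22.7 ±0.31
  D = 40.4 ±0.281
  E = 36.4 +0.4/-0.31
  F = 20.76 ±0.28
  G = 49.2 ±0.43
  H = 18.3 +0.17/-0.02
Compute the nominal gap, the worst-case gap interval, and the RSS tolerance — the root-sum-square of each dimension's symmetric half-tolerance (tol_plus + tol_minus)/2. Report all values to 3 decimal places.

nominal=21.340 wc=[18.569,23.581] rss=0.928

Stack each dimension's contribution:
  +A: nom +9.700 → Σnom=9.700; wc +0.230/-0.460 → slack +0.230/-0.460; half-tol=0.345, Σhalf²=0.119025
  -B: nom -21.320 → Σnom=-11.620; wc +0.380/-0.440 → slack +0.610/-0.900; half-tol=0.410, Σhalf²=0.287125
  -C: nom -22.700 → Σnom=-34.320; wc +0.310/-0.310 → slack +0.920/-1.210; half-tol=0.310, Σhalf²=0.383225
  +D: nom +40.400 → Σnom=6.080; wc +0.281/-0.281 → slack +1.201/-1.491; half-tol=0.281, Σhalf²=0.462186
  -E: nom -36.400 → Σnom=-30.320; wc +0.310/-0.400 → slack +1.511/-1.891; half-tol=0.355, Σhalf²=0.588211
  +F: nom +20.760 → Σnom=-9.560; wc +0.280/-0.280 → slack +1.791/-2.171; half-tol=0.280, Σhalf²=0.666611
  +G: nom +49.200 → Σnom=39.640; wc +0.430/-0.430 → slack +2.221/-2.601; half-tol=0.430, Σhalf²=0.851511
  -H: nom -18.300 → Σnom=21.340; wc +0.020/-0.170 → slack +2.241/-2.771; half-tol=0.095, Σhalf²=0.860536
Nominal = 21.340. Worst-case = [21.340 - 2.771, 21.340 + 2.241] = [18.569, 23.581]. RSS = √0.860536 = 0.928.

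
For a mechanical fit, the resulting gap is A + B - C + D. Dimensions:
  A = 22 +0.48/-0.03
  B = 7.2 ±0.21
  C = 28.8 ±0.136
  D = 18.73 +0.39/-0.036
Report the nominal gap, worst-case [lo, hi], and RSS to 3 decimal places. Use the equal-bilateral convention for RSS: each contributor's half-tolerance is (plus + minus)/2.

nominal=19.130 wc=[18.718,20.346] rss=0.416

Stack each dimension's contribution:
  +A: nom +22.000 → Σnom=22.000; wc +0.480/-0.030 → slack +0.480/-0.030; half-tol=0.255, Σhalf²=0.065025
  +B: nom +7.200 → Σnom=29.200; wc +0.210/-0.210 → slack +0.690/-0.240; half-tol=0.210, Σhalf²=0.109125
  -C: nom -28.800 → Σnom=0.400; wc +0.136/-0.136 → slack +0.826/-0.376; half-tol=0.136, Σhalf²=0.127621
  +D: nom +18.730 → Σnom=19.130; wc +0.390/-0.036 → slack +1.216/-0.412; half-tol=0.213, Σhalf²=0.172990
Nominal = 19.130. Worst-case = [19.130 - 0.412, 19.130 + 1.216] = [18.718, 20.346]. RSS = √0.172990 = 0.416.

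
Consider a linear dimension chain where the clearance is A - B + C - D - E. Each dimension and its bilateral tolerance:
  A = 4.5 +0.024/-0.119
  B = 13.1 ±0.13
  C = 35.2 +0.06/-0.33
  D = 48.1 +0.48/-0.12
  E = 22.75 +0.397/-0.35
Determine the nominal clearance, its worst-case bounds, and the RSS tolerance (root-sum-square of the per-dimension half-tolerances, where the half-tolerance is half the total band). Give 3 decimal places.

Stack each dimension's contribution:
  +A: nom +4.500 → Σnom=4.500; wc +0.024/-0.119 → slack +0.024/-0.119; half-tol=0.071, Σhalf²=0.005112
  -B: nom -13.100 → Σnom=-8.600; wc +0.130/-0.130 → slack +0.154/-0.249; half-tol=0.130, Σhalf²=0.022012
  +C: nom +35.200 → Σnom=26.600; wc +0.060/-0.330 → slack +0.214/-0.579; half-tol=0.195, Σhalf²=0.060037
  -D: nom -48.100 → Σnom=-21.500; wc +0.120/-0.480 → slack +0.334/-1.059; half-tol=0.300, Σhalf²=0.150037
  -E: nom -22.750 → Σnom=-44.250; wc +0.350/-0.397 → slack +0.684/-1.456; half-tol=0.373, Σhalf²=0.289540
Nominal = -44.250. Worst-case = [-44.250 - 1.456, -44.250 + 0.684] = [-45.706, -43.566]. RSS = √0.289540 = 0.538.

nominal=-44.250 wc=[-45.706,-43.566] rss=0.538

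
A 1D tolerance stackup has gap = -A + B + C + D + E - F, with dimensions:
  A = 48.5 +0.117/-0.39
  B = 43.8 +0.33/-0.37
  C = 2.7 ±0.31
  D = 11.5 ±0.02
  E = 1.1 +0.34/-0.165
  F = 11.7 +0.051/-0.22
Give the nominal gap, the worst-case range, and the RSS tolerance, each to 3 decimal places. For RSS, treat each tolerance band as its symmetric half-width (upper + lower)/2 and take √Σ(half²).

nominal=-1.100 wc=[-2.133,0.510] rss=0.604

Stack each dimension's contribution:
  -A: nom -48.500 → Σnom=-48.500; wc +0.390/-0.117 → slack +0.390/-0.117; half-tol=0.254, Σhalf²=0.064262
  +B: nom +43.800 → Σnom=-4.700; wc +0.330/-0.370 → slack +0.720/-0.487; half-tol=0.350, Σhalf²=0.186762
  +C: nom +2.700 → Σnom=-2.000; wc +0.310/-0.310 → slack +1.030/-0.797; half-tol=0.310, Σhalf²=0.282862
  +D: nom +11.500 → Σnom=9.500; wc +0.020/-0.020 → slack +1.050/-0.817; half-tol=0.020, Σhalf²=0.283262
  +E: nom +1.100 → Σnom=10.600; wc +0.340/-0.165 → slack +1.390/-0.982; half-tol=0.253, Σhalf²=0.347019
  -F: nom -11.700 → Σnom=-1.100; wc +0.220/-0.051 → slack +1.610/-1.033; half-tol=0.136, Σhalf²=0.365379
Nominal = -1.100. Worst-case = [-1.100 - 1.033, -1.100 + 1.610] = [-2.133, 0.510]. RSS = √0.365379 = 0.604.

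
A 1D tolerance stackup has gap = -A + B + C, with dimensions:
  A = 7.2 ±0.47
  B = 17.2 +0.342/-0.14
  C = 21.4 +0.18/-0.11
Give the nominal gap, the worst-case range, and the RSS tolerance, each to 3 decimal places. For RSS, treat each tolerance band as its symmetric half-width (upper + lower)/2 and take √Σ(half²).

Stack each dimension's contribution:
  -A: nom -7.200 → Σnom=-7.200; wc +0.470/-0.470 → slack +0.470/-0.470; half-tol=0.470, Σhalf²=0.220900
  +B: nom +17.200 → Σnom=10.000; wc +0.342/-0.140 → slack +0.812/-0.610; half-tol=0.241, Σhalf²=0.278981
  +C: nom +21.400 → Σnom=31.400; wc +0.180/-0.110 → slack +0.992/-0.720; half-tol=0.145, Σhalf²=0.300006
Nominal = 31.400. Worst-case = [31.400 - 0.720, 31.400 + 0.992] = [30.680, 32.392]. RSS = √0.300006 = 0.548.

nominal=31.400 wc=[30.680,32.392] rss=0.548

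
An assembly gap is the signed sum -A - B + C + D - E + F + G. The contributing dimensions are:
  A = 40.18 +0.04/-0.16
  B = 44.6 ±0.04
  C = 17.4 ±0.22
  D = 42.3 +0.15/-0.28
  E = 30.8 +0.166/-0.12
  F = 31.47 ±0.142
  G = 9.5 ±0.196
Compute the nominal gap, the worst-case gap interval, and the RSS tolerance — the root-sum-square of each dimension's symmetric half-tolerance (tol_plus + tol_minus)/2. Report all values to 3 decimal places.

nominal=-14.910 wc=[-15.994,-13.882] rss=0.430

Stack each dimension's contribution:
  -A: nom -40.180 → Σnom=-40.180; wc +0.160/-0.040 → slack +0.160/-0.040; half-tol=0.100, Σhalf²=0.010000
  -B: nom -44.600 → Σnom=-84.780; wc +0.040/-0.040 → slack +0.200/-0.080; half-tol=0.040, Σhalf²=0.011600
  +C: nom +17.400 → Σnom=-67.380; wc +0.220/-0.220 → slack +0.420/-0.300; half-tol=0.220, Σhalf²=0.060000
  +D: nom +42.300 → Σnom=-25.080; wc +0.150/-0.280 → slack +0.570/-0.580; half-tol=0.215, Σhalf²=0.106225
  -E: nom -30.800 → Σnom=-55.880; wc +0.120/-0.166 → slack +0.690/-0.746; half-tol=0.143, Σhalf²=0.126674
  +F: nom +31.470 → Σnom=-24.410; wc +0.142/-0.142 → slack +0.832/-0.888; half-tol=0.142, Σhalf²=0.146838
  +G: nom +9.500 → Σnom=-14.910; wc +0.196/-0.196 → slack +1.028/-1.084; half-tol=0.196, Σhalf²=0.185254
Nominal = -14.910. Worst-case = [-14.910 - 1.084, -14.910 + 1.028] = [-15.994, -13.882]. RSS = √0.185254 = 0.430.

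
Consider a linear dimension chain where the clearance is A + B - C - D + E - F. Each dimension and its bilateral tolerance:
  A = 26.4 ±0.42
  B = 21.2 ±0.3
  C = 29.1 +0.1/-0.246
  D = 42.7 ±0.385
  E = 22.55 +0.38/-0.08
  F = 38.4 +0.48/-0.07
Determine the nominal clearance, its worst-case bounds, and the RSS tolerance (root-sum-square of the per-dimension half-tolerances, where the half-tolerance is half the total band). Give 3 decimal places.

nominal=-40.050 wc=[-41.815,-38.249] rss=0.757

Stack each dimension's contribution:
  +A: nom +26.400 → Σnom=26.400; wc +0.420/-0.420 → slack +0.420/-0.420; half-tol=0.420, Σhalf²=0.176400
  +B: nom +21.200 → Σnom=47.600; wc +0.300/-0.300 → slack +0.720/-0.720; half-tol=0.300, Σhalf²=0.266400
  -C: nom -29.100 → Σnom=18.500; wc +0.246/-0.100 → slack +0.966/-0.820; half-tol=0.173, Σhalf²=0.296329
  -D: nom -42.700 → Σnom=-24.200; wc +0.385/-0.385 → slack +1.351/-1.205; half-tol=0.385, Σhalf²=0.444554
  +E: nom +22.550 → Σnom=-1.650; wc +0.380/-0.080 → slack +1.731/-1.285; half-tol=0.230, Σhalf²=0.497454
  -F: nom -38.400 → Σnom=-40.050; wc +0.070/-0.480 → slack +1.801/-1.765; half-tol=0.275, Σhalf²=0.573079
Nominal = -40.050. Worst-case = [-40.050 - 1.765, -40.050 + 1.801] = [-41.815, -38.249]. RSS = √0.573079 = 0.757.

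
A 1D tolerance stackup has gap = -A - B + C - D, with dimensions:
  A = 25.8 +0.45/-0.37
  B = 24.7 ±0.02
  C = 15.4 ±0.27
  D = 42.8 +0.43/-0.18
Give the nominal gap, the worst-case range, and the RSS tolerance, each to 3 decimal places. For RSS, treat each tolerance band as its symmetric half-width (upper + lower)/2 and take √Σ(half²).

nominal=-77.900 wc=[-79.070,-77.060] rss=0.578

Stack each dimension's contribution:
  -A: nom -25.800 → Σnom=-25.800; wc +0.370/-0.450 → slack +0.370/-0.450; half-tol=0.410, Σhalf²=0.168100
  -B: nom -24.700 → Σnom=-50.500; wc +0.020/-0.020 → slack +0.390/-0.470; half-tol=0.020, Σhalf²=0.168500
  +C: nom +15.400 → Σnom=-35.100; wc +0.270/-0.270 → slack +0.660/-0.740; half-tol=0.270, Σhalf²=0.241400
  -D: nom -42.800 → Σnom=-77.900; wc +0.180/-0.430 → slack +0.840/-1.170; half-tol=0.305, Σhalf²=0.334425
Nominal = -77.900. Worst-case = [-77.900 - 1.170, -77.900 + 0.840] = [-79.070, -77.060]. RSS = √0.334425 = 0.578.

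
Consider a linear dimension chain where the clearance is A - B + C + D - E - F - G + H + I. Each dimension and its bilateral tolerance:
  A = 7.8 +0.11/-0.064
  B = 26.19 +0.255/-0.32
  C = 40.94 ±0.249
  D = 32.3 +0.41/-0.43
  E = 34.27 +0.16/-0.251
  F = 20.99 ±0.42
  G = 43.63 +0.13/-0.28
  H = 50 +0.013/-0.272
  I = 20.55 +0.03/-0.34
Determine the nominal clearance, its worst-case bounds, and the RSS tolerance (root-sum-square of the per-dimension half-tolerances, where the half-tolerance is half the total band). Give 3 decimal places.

Stack each dimension's contribution:
  +A: nom +7.800 → Σnom=7.800; wc +0.110/-0.064 → slack +0.110/-0.064; half-tol=0.087, Σhalf²=0.007569
  -B: nom -26.190 → Σnom=-18.390; wc +0.320/-0.255 → slack +0.430/-0.319; half-tol=0.287, Σhalf²=0.090225
  +C: nom +40.940 → Σnom=22.550; wc +0.249/-0.249 → slack +0.679/-0.568; half-tol=0.249, Σhalf²=0.152226
  +D: nom +32.300 → Σnom=54.850; wc +0.410/-0.430 → slack +1.089/-0.998; half-tol=0.420, Σhalf²=0.328626
  -E: nom -34.270 → Σnom=20.580; wc +0.251/-0.160 → slack +1.340/-1.158; half-tol=0.206, Σhalf²=0.370856
  -F: nom -20.990 → Σnom=-0.410; wc +0.420/-0.420 → slack +1.760/-1.578; half-tol=0.420, Σhalf²=0.547256
  -G: nom -43.630 → Σnom=-44.040; wc +0.280/-0.130 → slack +2.040/-1.708; half-tol=0.205, Σhalf²=0.589281
  +H: nom +50.000 → Σnom=5.960; wc +0.013/-0.272 → slack +2.053/-1.980; half-tol=0.143, Σhalf²=0.609588
  +I: nom +20.550 → Σnom=26.510; wc +0.030/-0.340 → slack +2.083/-2.320; half-tol=0.185, Σhalf²=0.643813
Nominal = 26.510. Worst-case = [26.510 - 2.320, 26.510 + 2.083] = [24.190, 28.593]. RSS = √0.643813 = 0.802.

nominal=26.510 wc=[24.190,28.593] rss=0.802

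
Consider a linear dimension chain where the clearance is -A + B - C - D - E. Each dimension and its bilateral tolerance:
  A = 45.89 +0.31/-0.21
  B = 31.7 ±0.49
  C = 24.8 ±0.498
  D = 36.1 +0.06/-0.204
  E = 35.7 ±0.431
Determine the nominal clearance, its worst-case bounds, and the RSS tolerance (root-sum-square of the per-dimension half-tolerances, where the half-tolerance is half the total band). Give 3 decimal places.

nominal=-110.790 wc=[-112.579,-108.957] rss=0.871

Stack each dimension's contribution:
  -A: nom -45.890 → Σnom=-45.890; wc +0.210/-0.310 → slack +0.210/-0.310; half-tol=0.260, Σhalf²=0.067600
  +B: nom +31.700 → Σnom=-14.190; wc +0.490/-0.490 → slack +0.700/-0.800; half-tol=0.490, Σhalf²=0.307700
  -C: nom -24.800 → Σnom=-38.990; wc +0.498/-0.498 → slack +1.198/-1.298; half-tol=0.498, Σhalf²=0.555704
  -D: nom -36.100 → Σnom=-75.090; wc +0.204/-0.060 → slack +1.402/-1.358; half-tol=0.132, Σhalf²=0.573128
  -E: nom -35.700 → Σnom=-110.790; wc +0.431/-0.431 → slack +1.833/-1.789; half-tol=0.431, Σhalf²=0.758889
Nominal = -110.790. Worst-case = [-110.790 - 1.789, -110.790 + 1.833] = [-112.579, -108.957]. RSS = √0.758889 = 0.871.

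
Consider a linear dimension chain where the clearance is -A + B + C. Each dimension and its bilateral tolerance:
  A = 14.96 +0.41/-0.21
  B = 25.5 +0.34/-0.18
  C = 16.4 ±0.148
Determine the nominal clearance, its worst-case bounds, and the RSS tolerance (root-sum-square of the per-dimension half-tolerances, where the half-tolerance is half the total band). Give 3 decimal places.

nominal=26.940 wc=[26.202,27.638] rss=0.431

Stack each dimension's contribution:
  -A: nom -14.960 → Σnom=-14.960; wc +0.210/-0.410 → slack +0.210/-0.410; half-tol=0.310, Σhalf²=0.096100
  +B: nom +25.500 → Σnom=10.540; wc +0.340/-0.180 → slack +0.550/-0.590; half-tol=0.260, Σhalf²=0.163700
  +C: nom +16.400 → Σnom=26.940; wc +0.148/-0.148 → slack +0.698/-0.738; half-tol=0.148, Σhalf²=0.185604
Nominal = 26.940. Worst-case = [26.940 - 0.738, 26.940 + 0.698] = [26.202, 27.638]. RSS = √0.185604 = 0.431.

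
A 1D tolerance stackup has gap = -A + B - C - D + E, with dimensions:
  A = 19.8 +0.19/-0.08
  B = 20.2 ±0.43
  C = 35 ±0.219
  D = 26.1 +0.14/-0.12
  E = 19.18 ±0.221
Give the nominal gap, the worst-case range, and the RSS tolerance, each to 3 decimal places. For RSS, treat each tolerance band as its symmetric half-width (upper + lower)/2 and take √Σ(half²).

nominal=-41.520 wc=[-42.720,-40.450] rss=0.563

Stack each dimension's contribution:
  -A: nom -19.800 → Σnom=-19.800; wc +0.080/-0.190 → slack +0.080/-0.190; half-tol=0.135, Σhalf²=0.018225
  +B: nom +20.200 → Σnom=0.400; wc +0.430/-0.430 → slack +0.510/-0.620; half-tol=0.430, Σhalf²=0.203125
  -C: nom -35.000 → Σnom=-34.600; wc +0.219/-0.219 → slack +0.729/-0.839; half-tol=0.219, Σhalf²=0.251086
  -D: nom -26.100 → Σnom=-60.700; wc +0.120/-0.140 → slack +0.849/-0.979; half-tol=0.130, Σhalf²=0.267986
  +E: nom +19.180 → Σnom=-41.520; wc +0.221/-0.221 → slack +1.070/-1.200; half-tol=0.221, Σhalf²=0.316827
Nominal = -41.520. Worst-case = [-41.520 - 1.200, -41.520 + 1.070] = [-42.720, -40.450]. RSS = √0.316827 = 0.563.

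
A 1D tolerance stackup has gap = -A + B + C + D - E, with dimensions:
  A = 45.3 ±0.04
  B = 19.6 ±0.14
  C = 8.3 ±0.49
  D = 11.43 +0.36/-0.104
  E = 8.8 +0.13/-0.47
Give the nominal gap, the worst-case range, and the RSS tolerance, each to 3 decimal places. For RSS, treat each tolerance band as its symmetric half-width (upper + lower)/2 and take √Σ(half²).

Stack each dimension's contribution:
  -A: nom -45.300 → Σnom=-45.300; wc +0.040/-0.040 → slack +0.040/-0.040; half-tol=0.040, Σhalf²=0.001600
  +B: nom +19.600 → Σnom=-25.700; wc +0.140/-0.140 → slack +0.180/-0.180; half-tol=0.140, Σhalf²=0.021200
  +C: nom +8.300 → Σnom=-17.400; wc +0.490/-0.490 → slack +0.670/-0.670; half-tol=0.490, Σhalf²=0.261300
  +D: nom +11.430 → Σnom=-5.970; wc +0.360/-0.104 → slack +1.030/-0.774; half-tol=0.232, Σhalf²=0.315124
  -E: nom -8.800 → Σnom=-14.770; wc +0.470/-0.130 → slack +1.500/-0.904; half-tol=0.300, Σhalf²=0.405124
Nominal = -14.770. Worst-case = [-14.770 - 0.904, -14.770 + 1.500] = [-15.674, -13.270]. RSS = √0.405124 = 0.636.

nominal=-14.770 wc=[-15.674,-13.270] rss=0.636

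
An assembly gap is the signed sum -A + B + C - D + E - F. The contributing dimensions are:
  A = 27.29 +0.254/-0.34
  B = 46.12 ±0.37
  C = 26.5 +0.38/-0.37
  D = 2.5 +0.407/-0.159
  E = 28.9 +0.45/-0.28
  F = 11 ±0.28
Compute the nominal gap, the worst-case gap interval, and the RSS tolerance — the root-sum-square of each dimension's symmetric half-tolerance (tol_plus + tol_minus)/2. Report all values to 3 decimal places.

Stack each dimension's contribution:
  -A: nom -27.290 → Σnom=-27.290; wc +0.340/-0.254 → slack +0.340/-0.254; half-tol=0.297, Σhalf²=0.088209
  +B: nom +46.120 → Σnom=18.830; wc +0.370/-0.370 → slack +0.710/-0.624; half-tol=0.370, Σhalf²=0.225109
  +C: nom +26.500 → Σnom=45.330; wc +0.380/-0.370 → slack +1.090/-0.994; half-tol=0.375, Σhalf²=0.365734
  -D: nom -2.500 → Σnom=42.830; wc +0.159/-0.407 → slack +1.249/-1.401; half-tol=0.283, Σhalf²=0.445823
  +E: nom +28.900 → Σnom=71.730; wc +0.450/-0.280 → slack +1.699/-1.681; half-tol=0.365, Σhalf²=0.579048
  -F: nom -11.000 → Σnom=60.730; wc +0.280/-0.280 → slack +1.979/-1.961; half-tol=0.280, Σhalf²=0.657448
Nominal = 60.730. Worst-case = [60.730 - 1.961, 60.730 + 1.979] = [58.769, 62.709]. RSS = √0.657448 = 0.811.

nominal=60.730 wc=[58.769,62.709] rss=0.811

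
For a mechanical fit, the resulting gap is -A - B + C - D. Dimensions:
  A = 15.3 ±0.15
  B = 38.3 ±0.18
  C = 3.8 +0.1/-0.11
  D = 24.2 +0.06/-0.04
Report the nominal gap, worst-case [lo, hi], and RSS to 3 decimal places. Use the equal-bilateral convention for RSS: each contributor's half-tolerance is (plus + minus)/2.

nominal=-74.000 wc=[-74.500,-73.530] rss=0.262

Stack each dimension's contribution:
  -A: nom -15.300 → Σnom=-15.300; wc +0.150/-0.150 → slack +0.150/-0.150; half-tol=0.150, Σhalf²=0.022500
  -B: nom -38.300 → Σnom=-53.600; wc +0.180/-0.180 → slack +0.330/-0.330; half-tol=0.180, Σhalf²=0.054900
  +C: nom +3.800 → Σnom=-49.800; wc +0.100/-0.110 → slack +0.430/-0.440; half-tol=0.105, Σhalf²=0.065925
  -D: nom -24.200 → Σnom=-74.000; wc +0.040/-0.060 → slack +0.470/-0.500; half-tol=0.050, Σhalf²=0.068425
Nominal = -74.000. Worst-case = [-74.000 - 0.500, -74.000 + 0.470] = [-74.500, -73.530]. RSS = √0.068425 = 0.262.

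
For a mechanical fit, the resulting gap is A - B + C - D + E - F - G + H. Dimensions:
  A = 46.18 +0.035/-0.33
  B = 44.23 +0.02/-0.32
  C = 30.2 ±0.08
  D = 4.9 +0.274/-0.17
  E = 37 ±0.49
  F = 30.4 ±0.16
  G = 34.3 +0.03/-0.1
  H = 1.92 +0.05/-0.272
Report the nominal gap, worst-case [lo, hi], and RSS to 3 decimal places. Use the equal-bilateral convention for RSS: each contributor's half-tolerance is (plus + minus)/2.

Stack each dimension's contribution:
  +A: nom +46.180 → Σnom=46.180; wc +0.035/-0.330 → slack +0.035/-0.330; half-tol=0.182, Σhalf²=0.033306
  -B: nom -44.230 → Σnom=1.950; wc +0.320/-0.020 → slack +0.355/-0.350; half-tol=0.170, Σhalf²=0.062206
  +C: nom +30.200 → Σnom=32.150; wc +0.080/-0.080 → slack +0.435/-0.430; half-tol=0.080, Σhalf²=0.068606
  -D: nom -4.900 → Σnom=27.250; wc +0.170/-0.274 → slack +0.605/-0.704; half-tol=0.222, Σhalf²=0.117890
  +E: nom +37.000 → Σnom=64.250; wc +0.490/-0.490 → slack +1.095/-1.194; half-tol=0.490, Σhalf²=0.357990
  -F: nom -30.400 → Σnom=33.850; wc +0.160/-0.160 → slack +1.255/-1.354; half-tol=0.160, Σhalf²=0.383590
  -G: nom -34.300 → Σnom=-0.450; wc +0.100/-0.030 → slack +1.355/-1.384; half-tol=0.065, Σhalf²=0.387815
  +H: nom +1.920 → Σnom=1.470; wc +0.050/-0.272 → slack +1.405/-1.656; half-tol=0.161, Σhalf²=0.413736
Nominal = 1.470. Worst-case = [1.470 - 1.656, 1.470 + 1.405] = [-0.186, 2.875]. RSS = √0.413736 = 0.643.

nominal=1.470 wc=[-0.186,2.875] rss=0.643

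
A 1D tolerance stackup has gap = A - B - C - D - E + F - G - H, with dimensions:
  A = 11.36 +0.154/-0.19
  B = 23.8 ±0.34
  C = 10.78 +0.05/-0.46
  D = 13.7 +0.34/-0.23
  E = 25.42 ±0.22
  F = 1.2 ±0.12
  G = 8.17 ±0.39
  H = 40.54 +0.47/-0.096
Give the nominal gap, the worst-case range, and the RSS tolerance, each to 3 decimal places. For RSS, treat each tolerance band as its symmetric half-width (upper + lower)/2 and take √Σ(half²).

Stack each dimension's contribution:
  +A: nom +11.360 → Σnom=11.360; wc +0.154/-0.190 → slack +0.154/-0.190; half-tol=0.172, Σhalf²=0.029584
  -B: nom -23.800 → Σnom=-12.440; wc +0.340/-0.340 → slack +0.494/-0.530; half-tol=0.340, Σhalf²=0.145184
  -C: nom -10.780 → Σnom=-23.220; wc +0.460/-0.050 → slack +0.954/-0.580; half-tol=0.255, Σhalf²=0.210209
  -D: nom -13.700 → Σnom=-36.920; wc +0.230/-0.340 → slack +1.184/-0.920; half-tol=0.285, Σhalf²=0.291434
  -E: nom -25.420 → Σnom=-62.340; wc +0.220/-0.220 → slack +1.404/-1.140; half-tol=0.220, Σhalf²=0.339834
  +F: nom +1.200 → Σnom=-61.140; wc +0.120/-0.120 → slack +1.524/-1.260; half-tol=0.120, Σhalf²=0.354234
  -G: nom -8.170 → Σnom=-69.310; wc +0.390/-0.390 → slack +1.914/-1.650; half-tol=0.390, Σhalf²=0.506334
  -H: nom -40.540 → Σnom=-109.850; wc +0.096/-0.470 → slack +2.010/-2.120; half-tol=0.283, Σhalf²=0.586423
Nominal = -109.850. Worst-case = [-109.850 - 2.120, -109.850 + 2.010] = [-111.970, -107.840]. RSS = √0.586423 = 0.766.

nominal=-109.850 wc=[-111.970,-107.840] rss=0.766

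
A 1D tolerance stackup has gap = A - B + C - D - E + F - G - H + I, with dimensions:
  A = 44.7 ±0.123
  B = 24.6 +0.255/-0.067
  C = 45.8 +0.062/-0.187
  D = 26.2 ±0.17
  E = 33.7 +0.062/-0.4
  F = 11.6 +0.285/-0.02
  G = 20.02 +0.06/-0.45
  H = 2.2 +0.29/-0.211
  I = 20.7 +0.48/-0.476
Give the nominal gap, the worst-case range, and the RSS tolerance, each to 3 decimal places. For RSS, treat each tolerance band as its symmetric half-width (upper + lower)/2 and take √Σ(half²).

Stack each dimension's contribution:
  +A: nom +44.700 → Σnom=44.700; wc +0.123/-0.123 → slack +0.123/-0.123; half-tol=0.123, Σhalf²=0.015129
  -B: nom -24.600 → Σnom=20.100; wc +0.067/-0.255 → slack +0.190/-0.378; half-tol=0.161, Σhalf²=0.041050
  +C: nom +45.800 → Σnom=65.900; wc +0.062/-0.187 → slack +0.252/-0.565; half-tol=0.124, Σhalf²=0.056550
  -D: nom -26.200 → Σnom=39.700; wc +0.170/-0.170 → slack +0.422/-0.735; half-tol=0.170, Σhalf²=0.085450
  -E: nom -33.700 → Σnom=6.000; wc +0.400/-0.062 → slack +0.822/-0.797; half-tol=0.231, Σhalf²=0.138811
  +F: nom +11.600 → Σnom=17.600; wc +0.285/-0.020 → slack +1.107/-0.817; half-tol=0.152, Σhalf²=0.162068
  -G: nom -20.020 → Σnom=-2.420; wc +0.450/-0.060 → slack +1.557/-0.877; half-tol=0.255, Σhalf²=0.227093
  -H: nom -2.200 → Σnom=-4.620; wc +0.211/-0.290 → slack +1.768/-1.167; half-tol=0.251, Σhalf²=0.289843
  +I: nom +20.700 → Σnom=16.080; wc +0.480/-0.476 → slack +2.248/-1.643; half-tol=0.478, Σhalf²=0.518327
Nominal = 16.080. Worst-case = [16.080 - 1.643, 16.080 + 2.248] = [14.437, 18.328]. RSS = √0.518327 = 0.720.

nominal=16.080 wc=[14.437,18.328] rss=0.720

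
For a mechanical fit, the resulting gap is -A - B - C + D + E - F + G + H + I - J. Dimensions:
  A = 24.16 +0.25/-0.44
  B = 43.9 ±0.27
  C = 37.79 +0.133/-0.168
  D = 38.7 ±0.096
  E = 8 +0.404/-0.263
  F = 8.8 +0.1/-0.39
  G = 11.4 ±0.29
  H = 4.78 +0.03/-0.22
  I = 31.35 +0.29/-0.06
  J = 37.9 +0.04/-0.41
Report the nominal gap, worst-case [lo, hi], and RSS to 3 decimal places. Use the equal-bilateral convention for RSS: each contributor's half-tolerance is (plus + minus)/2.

Stack each dimension's contribution:
  -A: nom -24.160 → Σnom=-24.160; wc +0.440/-0.250 → slack +0.440/-0.250; half-tol=0.345, Σhalf²=0.119025
  -B: nom -43.900 → Σnom=-68.060; wc +0.270/-0.270 → slack +0.710/-0.520; half-tol=0.270, Σhalf²=0.191925
  -C: nom -37.790 → Σnom=-105.850; wc +0.168/-0.133 → slack +0.878/-0.653; half-tol=0.151, Σhalf²=0.214575
  +D: nom +38.700 → Σnom=-67.150; wc +0.096/-0.096 → slack +0.974/-0.749; half-tol=0.096, Σhalf²=0.223791
  +E: nom +8.000 → Σnom=-59.150; wc +0.404/-0.263 → slack +1.378/-1.012; half-tol=0.334, Σhalf²=0.335014
  -F: nom -8.800 → Σnom=-67.950; wc +0.390/-0.100 → slack +1.768/-1.112; half-tol=0.245, Σhalf²=0.395039
  +G: nom +11.400 → Σnom=-56.550; wc +0.290/-0.290 → slack +2.058/-1.402; half-tol=0.290, Σhalf²=0.479139
  +H: nom +4.780 → Σnom=-51.770; wc +0.030/-0.220 → slack +2.088/-1.622; half-tol=0.125, Σhalf²=0.494764
  +I: nom +31.350 → Σnom=-20.420; wc +0.290/-0.060 → slack +2.378/-1.682; half-tol=0.175, Σhalf²=0.525389
  -J: nom -37.900 → Σnom=-58.320; wc +0.410/-0.040 → slack +2.788/-1.722; half-tol=0.225, Σhalf²=0.576014
Nominal = -58.320. Worst-case = [-58.320 - 1.722, -58.320 + 2.788] = [-60.042, -55.532]. RSS = √0.576014 = 0.759.

nominal=-58.320 wc=[-60.042,-55.532] rss=0.759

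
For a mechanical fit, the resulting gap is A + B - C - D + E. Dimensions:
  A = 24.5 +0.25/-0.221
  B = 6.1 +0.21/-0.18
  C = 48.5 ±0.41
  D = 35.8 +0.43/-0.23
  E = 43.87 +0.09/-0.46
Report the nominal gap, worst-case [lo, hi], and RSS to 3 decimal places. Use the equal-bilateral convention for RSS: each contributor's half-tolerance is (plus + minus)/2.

nominal=-9.830 wc=[-11.531,-8.640] rss=0.668

Stack each dimension's contribution:
  +A: nom +24.500 → Σnom=24.500; wc +0.250/-0.221 → slack +0.250/-0.221; half-tol=0.235, Σhalf²=0.055460
  +B: nom +6.100 → Σnom=30.600; wc +0.210/-0.180 → slack +0.460/-0.401; half-tol=0.195, Σhalf²=0.093485
  -C: nom -48.500 → Σnom=-17.900; wc +0.410/-0.410 → slack +0.870/-0.811; half-tol=0.410, Σhalf²=0.261585
  -D: nom -35.800 → Σnom=-53.700; wc +0.230/-0.430 → slack +1.100/-1.241; half-tol=0.330, Σhalf²=0.370485
  +E: nom +43.870 → Σnom=-9.830; wc +0.090/-0.460 → slack +1.190/-1.701; half-tol=0.275, Σhalf²=0.446110
Nominal = -9.830. Worst-case = [-9.830 - 1.701, -9.830 + 1.190] = [-11.531, -8.640]. RSS = √0.446110 = 0.668.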